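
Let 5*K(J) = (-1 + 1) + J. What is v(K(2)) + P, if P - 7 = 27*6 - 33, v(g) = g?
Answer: 682/5 ≈ 136.40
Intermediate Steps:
K(J) = J/5 (K(J) = ((-1 + 1) + J)/5 = (0 + J)/5 = J/5)
P = 136 (P = 7 + (27*6 - 33) = 7 + (162 - 33) = 7 + 129 = 136)
v(K(2)) + P = (1/5)*2 + 136 = 2/5 + 136 = 682/5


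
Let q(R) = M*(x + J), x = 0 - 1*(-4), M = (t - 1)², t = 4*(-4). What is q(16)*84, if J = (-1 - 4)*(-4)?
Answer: 582624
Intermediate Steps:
t = -16
M = 289 (M = (-16 - 1)² = (-17)² = 289)
x = 4 (x = 0 + 4 = 4)
J = 20 (J = -5*(-4) = 20)
q(R) = 6936 (q(R) = 289*(4 + 20) = 289*24 = 6936)
q(16)*84 = 6936*84 = 582624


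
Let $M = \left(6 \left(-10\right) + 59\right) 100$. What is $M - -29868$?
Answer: $29768$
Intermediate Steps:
$M = -100$ ($M = \left(-60 + 59\right) 100 = \left(-1\right) 100 = -100$)
$M - -29868 = -100 - -29868 = -100 + 29868 = 29768$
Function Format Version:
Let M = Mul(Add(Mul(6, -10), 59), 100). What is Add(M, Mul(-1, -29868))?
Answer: 29768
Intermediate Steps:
M = -100 (M = Mul(Add(-60, 59), 100) = Mul(-1, 100) = -100)
Add(M, Mul(-1, -29868)) = Add(-100, Mul(-1, -29868)) = Add(-100, 29868) = 29768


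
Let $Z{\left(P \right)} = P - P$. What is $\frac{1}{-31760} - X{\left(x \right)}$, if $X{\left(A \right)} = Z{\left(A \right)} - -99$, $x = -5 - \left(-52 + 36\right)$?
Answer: $- \frac{3144241}{31760} \approx -99.0$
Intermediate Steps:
$x = 11$ ($x = -5 - -16 = -5 + 16 = 11$)
$Z{\left(P \right)} = 0$
$X{\left(A \right)} = 99$ ($X{\left(A \right)} = 0 - -99 = 0 + 99 = 99$)
$\frac{1}{-31760} - X{\left(x \right)} = \frac{1}{-31760} - 99 = - \frac{1}{31760} - 99 = - \frac{3144241}{31760}$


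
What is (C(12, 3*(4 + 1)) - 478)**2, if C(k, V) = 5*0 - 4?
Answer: 232324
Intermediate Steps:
C(k, V) = -4 (C(k, V) = 0 - 4 = -4)
(C(12, 3*(4 + 1)) - 478)**2 = (-4 - 478)**2 = (-482)**2 = 232324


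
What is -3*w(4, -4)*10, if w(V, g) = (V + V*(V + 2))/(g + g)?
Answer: 105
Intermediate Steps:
w(V, g) = (V + V*(2 + V))/(2*g) (w(V, g) = (V + V*(2 + V))/((2*g)) = (V + V*(2 + V))*(1/(2*g)) = (V + V*(2 + V))/(2*g))
-3*w(4, -4)*10 = -3*4*(3 + 4)/(2*(-4))*10 = -3*4*(-1)*7/(2*4)*10 = -3*(-7/2)*10 = (21/2)*10 = 105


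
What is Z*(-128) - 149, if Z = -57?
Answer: 7147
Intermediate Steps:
Z*(-128) - 149 = -57*(-128) - 149 = 7296 - 149 = 7147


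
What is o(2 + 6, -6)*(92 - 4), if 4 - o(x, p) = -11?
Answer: 1320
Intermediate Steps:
o(x, p) = 15 (o(x, p) = 4 - 1*(-11) = 4 + 11 = 15)
o(2 + 6, -6)*(92 - 4) = 15*(92 - 4) = 15*88 = 1320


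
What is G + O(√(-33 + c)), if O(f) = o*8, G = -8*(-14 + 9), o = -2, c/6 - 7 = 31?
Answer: 24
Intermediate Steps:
c = 228 (c = 42 + 6*31 = 42 + 186 = 228)
G = 40 (G = -8*(-5) = 40)
O(f) = -16 (O(f) = -2*8 = -16)
G + O(√(-33 + c)) = 40 - 16 = 24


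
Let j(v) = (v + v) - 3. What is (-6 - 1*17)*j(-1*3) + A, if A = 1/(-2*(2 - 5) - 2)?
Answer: 829/4 ≈ 207.25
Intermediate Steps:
j(v) = -3 + 2*v (j(v) = 2*v - 3 = -3 + 2*v)
A = ¼ (A = 1/(-2*(-3) - 2) = 1/(6 - 2) = 1/4 = ¼ ≈ 0.25000)
(-6 - 1*17)*j(-1*3) + A = (-6 - 1*17)*(-3 + 2*(-1*3)) + ¼ = (-6 - 17)*(-3 + 2*(-3)) + ¼ = -23*(-3 - 6) + ¼ = -23*(-9) + ¼ = 207 + ¼ = 829/4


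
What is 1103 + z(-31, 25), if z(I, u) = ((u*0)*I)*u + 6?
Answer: 1109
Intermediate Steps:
z(I, u) = 6 (z(I, u) = (0*I)*u + 6 = 0*u + 6 = 0 + 6 = 6)
1103 + z(-31, 25) = 1103 + 6 = 1109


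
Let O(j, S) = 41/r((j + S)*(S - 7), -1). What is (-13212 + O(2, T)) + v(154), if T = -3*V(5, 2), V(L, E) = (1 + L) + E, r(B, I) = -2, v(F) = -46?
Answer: -26557/2 ≈ -13279.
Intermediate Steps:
V(L, E) = 1 + E + L
T = -24 (T = -3*(1 + 2 + 5) = -3*8 = -24)
O(j, S) = -41/2 (O(j, S) = 41/(-2) = 41*(-1/2) = -41/2)
(-13212 + O(2, T)) + v(154) = (-13212 - 41/2) - 46 = -26465/2 - 46 = -26557/2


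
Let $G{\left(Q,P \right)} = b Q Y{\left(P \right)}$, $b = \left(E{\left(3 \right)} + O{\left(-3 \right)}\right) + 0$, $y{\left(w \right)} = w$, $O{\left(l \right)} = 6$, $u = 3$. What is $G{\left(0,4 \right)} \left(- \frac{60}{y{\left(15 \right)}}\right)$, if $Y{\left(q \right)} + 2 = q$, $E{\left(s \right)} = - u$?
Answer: $0$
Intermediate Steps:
$E{\left(s \right)} = -3$ ($E{\left(s \right)} = \left(-1\right) 3 = -3$)
$Y{\left(q \right)} = -2 + q$
$b = 3$ ($b = \left(-3 + 6\right) + 0 = 3 + 0 = 3$)
$G{\left(Q,P \right)} = 3 Q \left(-2 + P\right)$
$G{\left(0,4 \right)} \left(- \frac{60}{y{\left(15 \right)}}\right) = 3 \cdot 0 \left(-2 + 4\right) \left(- \frac{60}{15}\right) = 3 \cdot 0 \cdot 2 \left(\left(-60\right) \frac{1}{15}\right) = 0 \left(-4\right) = 0$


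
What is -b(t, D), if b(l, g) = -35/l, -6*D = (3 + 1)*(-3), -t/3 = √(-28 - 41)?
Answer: 35*I*√69/207 ≈ 1.4045*I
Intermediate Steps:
t = -3*I*√69 (t = -3*√(-28 - 41) = -3*I*√69 ≈ -24.92*I)
D = 2 (D = -(3 + 1)*(-3)/6 = -2*(-3)/3 = -⅙*(-12) = 2)
-b(t, D) = -(-35)/((-3*I*√69)) = -(-35)*I*√69/207 = 35*I*√69/207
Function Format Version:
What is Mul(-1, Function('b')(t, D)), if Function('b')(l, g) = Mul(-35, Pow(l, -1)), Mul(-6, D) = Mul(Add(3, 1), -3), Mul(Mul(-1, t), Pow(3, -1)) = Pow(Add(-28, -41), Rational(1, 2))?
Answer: Mul(Rational(35, 207), I, Pow(69, Rational(1, 2))) ≈ Mul(1.4045, I)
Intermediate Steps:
t = Mul(-3, I, Pow(69, Rational(1, 2))) (t = Mul(-3, Pow(Add(-28, -41), Rational(1, 2))) = Mul(-3, Pow(-69, Rational(1, 2))) = Mul(-3, Mul(I, Pow(69, Rational(1, 2)))) = Mul(-3, I, Pow(69, Rational(1, 2))) ≈ Mul(-24.920, I))
D = 2 (D = Mul(Rational(-1, 6), Mul(Add(3, 1), -3)) = Mul(Rational(-1, 6), Mul(4, -3)) = Mul(Rational(-1, 6), -12) = 2)
Mul(-1, Function('b')(t, D)) = Mul(-1, Mul(-35, Pow(Mul(-3, I, Pow(69, Rational(1, 2))), -1))) = Mul(-1, Mul(-35, Mul(Rational(1, 207), I, Pow(69, Rational(1, 2))))) = Mul(-1, Mul(Rational(-35, 207), I, Pow(69, Rational(1, 2)))) = Mul(Rational(35, 207), I, Pow(69, Rational(1, 2)))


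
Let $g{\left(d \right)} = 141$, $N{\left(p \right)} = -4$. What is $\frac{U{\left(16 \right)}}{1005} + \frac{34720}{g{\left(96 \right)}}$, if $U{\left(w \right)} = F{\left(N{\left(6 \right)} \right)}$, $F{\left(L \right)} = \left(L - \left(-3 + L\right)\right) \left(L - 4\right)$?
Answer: $\frac{11630072}{47235} \approx 246.22$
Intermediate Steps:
$F{\left(L \right)} = -12 + 3 L$ ($F{\left(L \right)} = 3 \left(-4 + L\right) = -12 + 3 L$)
$U{\left(w \right)} = -24$ ($U{\left(w \right)} = -12 + 3 \left(-4\right) = -12 - 12 = -24$)
$\frac{U{\left(16 \right)}}{1005} + \frac{34720}{g{\left(96 \right)}} = - \frac{24}{1005} + \frac{34720}{141} = \left(-24\right) \frac{1}{1005} + 34720 \cdot \frac{1}{141} = - \frac{8}{335} + \frac{34720}{141} = \frac{11630072}{47235}$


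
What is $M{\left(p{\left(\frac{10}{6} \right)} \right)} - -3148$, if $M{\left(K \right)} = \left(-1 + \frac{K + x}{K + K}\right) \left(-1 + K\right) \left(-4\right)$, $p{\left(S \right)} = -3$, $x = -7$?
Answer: $\frac{9476}{3} \approx 3158.7$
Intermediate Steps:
$M{\left(K \right)} = \left(-1 + \frac{-7 + K}{2 K}\right) \left(4 - 4 K\right)$ ($M{\left(K \right)} = \left(-1 + \frac{K - 7}{K + K}\right) \left(-1 + K\right) \left(-4\right) = \left(-1 + \frac{-7 + K}{2 K}\right) \left(4 - 4 K\right)$)
$M{\left(p{\left(\frac{10}{6} \right)} \right)} - -3148 = \left(12 - \frac{14}{-3} + 2 \left(-3\right)\right) - -3148 = \left(12 - - \frac{14}{3} - 6\right) + 3148 = \left(12 + \frac{14}{3} - 6\right) + 3148 = \frac{32}{3} + 3148 = \frac{9476}{3}$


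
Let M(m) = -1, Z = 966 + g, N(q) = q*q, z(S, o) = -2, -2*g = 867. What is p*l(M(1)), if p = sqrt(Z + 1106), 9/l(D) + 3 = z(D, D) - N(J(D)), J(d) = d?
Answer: -3*sqrt(6554)/4 ≈ -60.718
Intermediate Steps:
g = -867/2 (g = -1/2*867 = -867/2 ≈ -433.50)
N(q) = q**2
Z = 1065/2 (Z = 966 - 867/2 = 1065/2 ≈ 532.50)
l(D) = 9/(-5 - D**2) (l(D) = 9/(-3 + (-2 - D**2)) = 9/(-5 - D**2))
p = sqrt(6554)/2 (p = sqrt(1065/2 + 1106) = sqrt(3277/2) = sqrt(6554)/2 ≈ 40.478)
p*l(M(1)) = (sqrt(6554)/2)*(-9/(5 + (-1)**2)) = (sqrt(6554)/2)*(-9/(5 + 1)) = (sqrt(6554)/2)*(-9/6) = (sqrt(6554)/2)*(-9*1/6) = (sqrt(6554)/2)*(-3/2) = -3*sqrt(6554)/4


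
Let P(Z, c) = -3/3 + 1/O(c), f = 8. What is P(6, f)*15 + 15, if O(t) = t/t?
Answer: 15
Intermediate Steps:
O(t) = 1
P(Z, c) = 0 (P(Z, c) = -3/3 + 1/1 = -3*⅓ + 1*1 = -1 + 1 = 0)
P(6, f)*15 + 15 = 0*15 + 15 = 0 + 15 = 15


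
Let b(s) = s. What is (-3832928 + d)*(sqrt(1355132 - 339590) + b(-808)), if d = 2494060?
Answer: 1081805344 - 4016604*sqrt(112838) ≈ -2.6743e+8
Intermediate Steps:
(-3832928 + d)*(sqrt(1355132 - 339590) + b(-808)) = (-3832928 + 2494060)*(sqrt(1355132 - 339590) - 808) = -1338868*(sqrt(1015542) - 808) = -1338868*(3*sqrt(112838) - 808) = -1338868*(-808 + 3*sqrt(112838)) = 1081805344 - 4016604*sqrt(112838)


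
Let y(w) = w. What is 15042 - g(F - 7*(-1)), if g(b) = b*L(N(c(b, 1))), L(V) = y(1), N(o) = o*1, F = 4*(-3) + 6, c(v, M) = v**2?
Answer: 15041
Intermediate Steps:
F = -6 (F = -12 + 6 = -6)
N(o) = o
L(V) = 1
g(b) = b (g(b) = b*1 = b)
15042 - g(F - 7*(-1)) = 15042 - (-6 - 7*(-1)) = 15042 - (-6 + 7) = 15042 - 1*1 = 15042 - 1 = 15041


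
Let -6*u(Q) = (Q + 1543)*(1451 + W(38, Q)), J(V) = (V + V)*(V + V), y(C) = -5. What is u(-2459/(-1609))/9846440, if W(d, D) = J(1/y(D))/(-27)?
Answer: -405667363411/10693972323000 ≈ -0.037934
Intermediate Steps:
J(V) = 4*V² (J(V) = (2*V)*(2*V) = 4*V²)
W(d, D) = -4/675 (W(d, D) = (4*(1/(-5))²)/(-27) = (4*(-⅕)²)*(-1/27) = (4*(1/25))*(-1/27) = (4/25)*(-1/27) = -4/675)
u(Q) = -1511246603/4050 - 979421*Q/4050 (u(Q) = -(Q + 1543)*(1451 - 4/675)/6 = -(1543 + Q)*979421/(6*675) = -(1511246603/675 + 979421*Q/675)/6 = -1511246603/4050 - 979421*Q/4050)
u(-2459/(-1609))/9846440 = (-1511246603/4050 - (-2408396239)/(4050*(-1609)))/9846440 = (-1511246603/4050 - (-2408396239)*(-1)/(4050*1609))*(1/9846440) = (-1511246603/4050 - 979421/4050*2459/1609)*(1/9846440) = (-1511246603/4050 - 2408396239/6516450)*(1/9846440) = -405667363411/1086075*1/9846440 = -405667363411/10693972323000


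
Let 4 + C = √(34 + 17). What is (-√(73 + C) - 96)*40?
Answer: -3840 - 40*√(69 + √51) ≈ -4189.0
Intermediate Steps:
C = -4 + √51 (C = -4 + √(34 + 17) = -4 + √51 ≈ 3.1414)
(-√(73 + C) - 96)*40 = (-√(73 + (-4 + √51)) - 96)*40 = (-√(69 + √51) - 96)*40 = (-96 - √(69 + √51))*40 = -3840 - 40*√(69 + √51)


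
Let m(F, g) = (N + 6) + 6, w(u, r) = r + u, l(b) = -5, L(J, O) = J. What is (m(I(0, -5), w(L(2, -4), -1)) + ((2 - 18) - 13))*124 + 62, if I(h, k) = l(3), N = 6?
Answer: -1302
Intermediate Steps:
I(h, k) = -5
m(F, g) = 18 (m(F, g) = (6 + 6) + 6 = 12 + 6 = 18)
(m(I(0, -5), w(L(2, -4), -1)) + ((2 - 18) - 13))*124 + 62 = (18 + ((2 - 18) - 13))*124 + 62 = (18 + (-16 - 13))*124 + 62 = (18 - 29)*124 + 62 = -11*124 + 62 = -1364 + 62 = -1302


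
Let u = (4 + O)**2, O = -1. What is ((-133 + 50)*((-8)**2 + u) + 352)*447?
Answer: -2551029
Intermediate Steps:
u = 9 (u = (4 - 1)**2 = 3**2 = 9)
((-133 + 50)*((-8)**2 + u) + 352)*447 = ((-133 + 50)*((-8)**2 + 9) + 352)*447 = (-83*(64 + 9) + 352)*447 = (-83*73 + 352)*447 = (-6059 + 352)*447 = -5707*447 = -2551029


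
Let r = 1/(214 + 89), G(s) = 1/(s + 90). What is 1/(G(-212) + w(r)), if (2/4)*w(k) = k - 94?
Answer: -36966/6949667 ≈ -0.0053191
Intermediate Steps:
G(s) = 1/(90 + s)
r = 1/303 ≈ 0.0033003
w(k) = -188 + 2*k (w(k) = 2*(k - 94) = 2*(-94 + k) = -188 + 2*k)
1/(G(-212) + w(r)) = 1/(1/(90 - 212) + (-188 + 2*(1/303))) = 1/(1/(-122) + (-188 + 2/303)) = 1/(-1/122 - 56962/303) = 1/(-6949667/36966) = -36966/6949667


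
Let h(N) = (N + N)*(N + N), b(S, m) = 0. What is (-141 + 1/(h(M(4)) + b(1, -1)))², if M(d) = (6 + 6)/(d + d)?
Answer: 1607824/81 ≈ 19850.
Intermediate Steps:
M(d) = 6/d (M(d) = 12/((2*d)) = 12*(1/(2*d)) = 6/d)
h(N) = 4*N² (h(N) = (2*N)*(2*N) = 4*N²)
(-141 + 1/(h(M(4)) + b(1, -1)))² = (-141 + 1/(4*(6/4)² + 0))² = (-141 + 1/(4*(6*(¼))² + 0))² = (-141 + 1/(4*(3/2)² + 0))² = (-141 + 1/(4*(9/4) + 0))² = (-141 + 1/(9 + 0))² = (-141 + 1/9)² = (-141 + ⅑)² = (-1268/9)² = 1607824/81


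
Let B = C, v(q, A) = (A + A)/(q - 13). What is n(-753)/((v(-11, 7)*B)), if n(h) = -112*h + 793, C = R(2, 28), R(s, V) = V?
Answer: -255387/49 ≈ -5212.0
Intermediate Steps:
v(q, A) = 2*A/(-13 + q) (v(q, A) = (2*A)/(-13 + q) = 2*A/(-13 + q))
C = 28
B = 28
n(h) = 793 - 112*h
n(-753)/((v(-11, 7)*B)) = (793 - 112*(-753))/(((2*7/(-13 - 11))*28)) = (793 + 84336)/(((2*7/(-24))*28)) = 85129/(((2*7*(-1/24))*28)) = 85129/((-7/12*28)) = 85129/(-49/3) = 85129*(-3/49) = -255387/49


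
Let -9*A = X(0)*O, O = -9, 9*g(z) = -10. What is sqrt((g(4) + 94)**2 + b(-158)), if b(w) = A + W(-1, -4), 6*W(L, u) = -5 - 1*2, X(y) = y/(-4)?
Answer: sqrt(2795206)/18 ≈ 92.883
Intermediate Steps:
X(y) = -y/4 (X(y) = y*(-1/4) = -y/4)
W(L, u) = -7/6 (W(L, u) = (-5 - 1*2)/6 = (-5 - 2)/6 = (1/6)*(-7) = -7/6)
g(z) = -10/9 (g(z) = (1/9)*(-10) = -10/9)
A = 0 (A = -(-1/4*0)*(-9)/9 = -0*(-9) = -1/9*0 = 0)
b(w) = -7/6 (b(w) = 0 - 7/6 = -7/6)
sqrt((g(4) + 94)**2 + b(-158)) = sqrt((-10/9 + 94)**2 - 7/6) = sqrt((836/9)**2 - 7/6) = sqrt(698896/81 - 7/6) = sqrt(1397603/162) = sqrt(2795206)/18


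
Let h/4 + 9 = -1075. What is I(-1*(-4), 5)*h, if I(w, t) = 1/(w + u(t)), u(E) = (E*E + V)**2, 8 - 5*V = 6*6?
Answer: -108400/9509 ≈ -11.400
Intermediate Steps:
V = -28/5 (V = 8/5 - 6*6/5 = 8/5 - 1/5*36 = 8/5 - 36/5 = -28/5 ≈ -5.6000)
h = -4336 (h = -36 + 4*(-1075) = -36 - 4300 = -4336)
u(E) = (-28/5 + E**2)**2 (u(E) = (E*E - 28/5)**2 = (E**2 - 28/5)**2 = (-28/5 + E**2)**2)
I(w, t) = 1/(w + (-28 + 5*t**2)**2/25)
I(-1*(-4), 5)*h = (25/((-28 + 5*5**2)**2 + 25*(-1*(-4))))*(-4336) = (25/((-28 + 5*25)**2 + 25*4))*(-4336) = (25/((-28 + 125)**2 + 100))*(-4336) = (25/(97**2 + 100))*(-4336) = (25/(9409 + 100))*(-4336) = (25/9509)*(-4336) = -108400/9509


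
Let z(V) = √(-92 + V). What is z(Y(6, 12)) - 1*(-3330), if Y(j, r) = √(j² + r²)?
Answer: 3330 + √(-92 + 6*√5) ≈ 3330.0 + 8.8647*I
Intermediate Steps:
z(Y(6, 12)) - 1*(-3330) = √(-92 + √(6² + 12²)) - 1*(-3330) = √(-92 + √(36 + 144)) + 3330 = √(-92 + √180) + 3330 = √(-92 + 6*√5) + 3330 = 3330 + √(-92 + 6*√5)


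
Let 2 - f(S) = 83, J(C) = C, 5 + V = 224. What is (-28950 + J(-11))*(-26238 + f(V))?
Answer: 762224559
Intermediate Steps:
V = 219 (V = -5 + 224 = 219)
f(S) = -81 (f(S) = 2 - 1*83 = 2 - 83 = -81)
(-28950 + J(-11))*(-26238 + f(V)) = (-28950 - 11)*(-26238 - 81) = -28961*(-26319) = 762224559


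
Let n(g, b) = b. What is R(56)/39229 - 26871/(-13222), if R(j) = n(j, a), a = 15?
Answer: 1054320789/518685838 ≈ 2.0327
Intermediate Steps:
R(j) = 15
R(56)/39229 - 26871/(-13222) = 15/39229 - 26871/(-13222) = 15*(1/39229) - 26871*(-1/13222) = 15/39229 + 26871/13222 = 1054320789/518685838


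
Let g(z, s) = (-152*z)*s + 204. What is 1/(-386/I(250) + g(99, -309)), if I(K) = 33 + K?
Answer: 283/1315959802 ≈ 2.1505e-7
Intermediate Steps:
g(z, s) = 204 - 152*s*z (g(z, s) = -152*s*z + 204 = 204 - 152*s*z)
1/(-386/I(250) + g(99, -309)) = 1/(-386/(33 + 250) + (204 - 152*(-309)*99)) = 1/(-386/283 + (204 + 4649832)) = 1/(-386*1/283 + 4650036) = 1/(-386/283 + 4650036) = 1/(1315959802/283) = 283/1315959802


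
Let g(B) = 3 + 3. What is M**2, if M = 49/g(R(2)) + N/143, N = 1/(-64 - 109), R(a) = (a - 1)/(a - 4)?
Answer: 1469440962025/22032652356 ≈ 66.694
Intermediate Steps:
R(a) = (-1 + a)/(-4 + a)
N = -1/173 (N = 1/(-173) = -1/173 ≈ -0.0057803)
g(B) = 6
M = 1212205/148434 (M = 49/6 - 1/173/143 = 49*(1/6) - 1/173*1/143 = 49/6 - 1/24739 = 1212205/148434 ≈ 8.1666)
M**2 = (1212205/148434)**2 = 1469440962025/22032652356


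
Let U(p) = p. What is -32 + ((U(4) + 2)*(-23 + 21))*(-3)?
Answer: 4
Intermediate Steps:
-32 + ((U(4) + 2)*(-23 + 21))*(-3) = -32 + ((4 + 2)*(-23 + 21))*(-3) = -32 + (6*(-2))*(-3) = -32 - 12*(-3) = -32 + 36 = 4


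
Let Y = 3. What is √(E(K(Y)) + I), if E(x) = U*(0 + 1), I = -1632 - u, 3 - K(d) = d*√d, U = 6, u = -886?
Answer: 2*I*√185 ≈ 27.203*I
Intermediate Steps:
K(d) = 3 - d^(3/2) (K(d) = 3 - d*√d = 3 - d^(3/2))
I = -746 (I = -1632 - 1*(-886) = -1632 + 886 = -746)
E(x) = 6 (E(x) = 6*(0 + 1) = 6*1 = 6)
√(E(K(Y)) + I) = √(6 - 746) = √(-740) = 2*I*√185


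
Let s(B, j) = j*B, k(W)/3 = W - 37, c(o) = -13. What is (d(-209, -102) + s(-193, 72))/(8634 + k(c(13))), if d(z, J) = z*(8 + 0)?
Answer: -556/303 ≈ -1.8350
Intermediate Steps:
k(W) = -111 + 3*W (k(W) = 3*(W - 37) = 3*(-37 + W) = -111 + 3*W)
s(B, j) = B*j
d(z, J) = 8*z (d(z, J) = z*8 = 8*z)
(d(-209, -102) + s(-193, 72))/(8634 + k(c(13))) = (8*(-209) - 193*72)/(8634 + (-111 + 3*(-13))) = (-1672 - 13896)/(8634 + (-111 - 39)) = -15568/(8634 - 150) = -15568/8484 = -15568*1/8484 = -556/303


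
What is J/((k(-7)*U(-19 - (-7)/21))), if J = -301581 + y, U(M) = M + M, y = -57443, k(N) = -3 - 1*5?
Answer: -67317/56 ≈ -1202.1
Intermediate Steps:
k(N) = -8 (k(N) = -3 - 5 = -8)
U(M) = 2*M
J = -359024 (J = -301581 - 57443 = -359024)
J/((k(-7)*U(-19 - (-7)/21))) = -359024*(-1/(16*(-19 - (-7)/21))) = -359024*(-1/(16*(-19 - 1*(-⅓)))) = -359024*(-1/(16*(-19 + ⅓))) = -359024/((-16*(-56)/3)) = -359024/((-8*(-112/3))) = -359024/896/3 = -359024*3/896 = -67317/56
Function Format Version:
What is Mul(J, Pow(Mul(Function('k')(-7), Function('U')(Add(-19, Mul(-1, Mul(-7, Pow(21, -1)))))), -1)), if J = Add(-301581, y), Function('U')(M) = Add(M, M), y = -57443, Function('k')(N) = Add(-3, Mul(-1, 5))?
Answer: Rational(-67317, 56) ≈ -1202.1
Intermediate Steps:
Function('k')(N) = -8 (Function('k')(N) = Add(-3, -5) = -8)
Function('U')(M) = Mul(2, M)
J = -359024 (J = Add(-301581, -57443) = -359024)
Mul(J, Pow(Mul(Function('k')(-7), Function('U')(Add(-19, Mul(-1, Mul(-7, Pow(21, -1)))))), -1)) = Mul(-359024, Pow(Mul(-8, Mul(2, Add(-19, Mul(-1, Mul(-7, Pow(21, -1)))))), -1)) = Mul(-359024, Pow(Mul(-8, Mul(2, Add(-19, Mul(-1, Mul(-7, Rational(1, 21)))))), -1)) = Mul(-359024, Pow(Mul(-8, Mul(2, Add(-19, Mul(-1, Rational(-1, 3))))), -1)) = Mul(-359024, Pow(Mul(-8, Mul(2, Add(-19, Rational(1, 3)))), -1)) = Mul(-359024, Pow(Mul(-8, Mul(2, Rational(-56, 3))), -1)) = Mul(-359024, Pow(Mul(-8, Rational(-112, 3)), -1)) = Mul(-359024, Pow(Rational(896, 3), -1)) = Mul(-359024, Rational(3, 896)) = Rational(-67317, 56)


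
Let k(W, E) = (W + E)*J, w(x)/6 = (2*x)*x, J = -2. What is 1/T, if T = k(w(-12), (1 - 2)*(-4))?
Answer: -1/3464 ≈ -0.00028868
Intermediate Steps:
w(x) = 12*x² (w(x) = 6*((2*x)*x) = 6*(2*x²) = 12*x²)
k(W, E) = -2*E - 2*W (k(W, E) = (W + E)*(-2) = (E + W)*(-2) = -2*E - 2*W)
T = -3464 (T = -2*(1 - 2)*(-4) - 24*(-12)² = -(-2)*(-4) - 24*144 = -2*4 - 2*1728 = -8 - 3456 = -3464)
1/T = 1/(-3464) = -1/3464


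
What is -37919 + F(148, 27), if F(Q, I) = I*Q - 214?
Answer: -34137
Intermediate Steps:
F(Q, I) = -214 + I*Q
-37919 + F(148, 27) = -37919 + (-214 + 27*148) = -37919 + (-214 + 3996) = -37919 + 3782 = -34137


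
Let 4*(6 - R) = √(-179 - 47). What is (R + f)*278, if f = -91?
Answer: -23630 - 139*I*√226/2 ≈ -23630.0 - 1044.8*I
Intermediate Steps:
R = 6 - I*√226/4 (R = 6 - √(-179 - 47)/4 = 6 - I*√226/4 ≈ 6.0 - 3.7583*I)
(R + f)*278 = ((6 - I*√226/4) - 91)*278 = (-85 - I*√226/4)*278 = -23630 - 139*I*√226/2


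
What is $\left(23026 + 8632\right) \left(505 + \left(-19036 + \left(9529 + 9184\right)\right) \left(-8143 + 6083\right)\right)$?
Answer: $21080587330$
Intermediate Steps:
$\left(23026 + 8632\right) \left(505 + \left(-19036 + \left(9529 + 9184\right)\right) \left(-8143 + 6083\right)\right) = 31658 \left(505 + \left(-19036 + 18713\right) \left(-2060\right)\right) = 31658 \left(505 - -665380\right) = 31658 \left(505 + 665380\right) = 31658 \cdot 665885 = 21080587330$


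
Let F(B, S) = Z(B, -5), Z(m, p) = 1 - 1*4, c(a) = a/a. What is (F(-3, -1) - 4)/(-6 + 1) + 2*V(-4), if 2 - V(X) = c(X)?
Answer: 17/5 ≈ 3.4000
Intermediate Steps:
c(a) = 1
Z(m, p) = -3 (Z(m, p) = 1 - 4 = -3)
V(X) = 1 (V(X) = 2 - 1*1 = 2 - 1 = 1)
F(B, S) = -3
(F(-3, -1) - 4)/(-6 + 1) + 2*V(-4) = (-3 - 4)/(-6 + 1) + 2*1 = -7/(-5) + 2 = -7*(-1/5) + 2 = 7/5 + 2 = 17/5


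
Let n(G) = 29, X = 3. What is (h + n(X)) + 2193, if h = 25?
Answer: 2247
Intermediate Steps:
(h + n(X)) + 2193 = (25 + 29) + 2193 = 54 + 2193 = 2247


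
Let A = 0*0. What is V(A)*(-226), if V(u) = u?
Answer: 0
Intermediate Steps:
A = 0
V(A)*(-226) = 0*(-226) = 0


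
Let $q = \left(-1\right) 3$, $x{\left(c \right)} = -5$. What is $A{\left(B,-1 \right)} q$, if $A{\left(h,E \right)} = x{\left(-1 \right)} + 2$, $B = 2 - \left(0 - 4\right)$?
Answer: $9$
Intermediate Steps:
$B = 6$ ($B = 2 - \left(0 - 4\right) = 2 - -4 = 2 + 4 = 6$)
$A{\left(h,E \right)} = -3$ ($A{\left(h,E \right)} = -5 + 2 = -3$)
$q = -3$
$A{\left(B,-1 \right)} q = \left(-3\right) \left(-3\right) = 9$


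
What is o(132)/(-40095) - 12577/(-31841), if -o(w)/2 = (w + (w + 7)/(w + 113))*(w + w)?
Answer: 20290479899/9478269675 ≈ 2.1407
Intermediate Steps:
o(w) = -4*w*(w + (7 + w)/(113 + w)) (o(w) = -2*(w + (w + 7)/(w + 113))*(w + w) = -2*(w + (7 + w)/(113 + w))*2*w = -4*w*(w + (7 + w)/(113 + w)))
o(132)/(-40095) - 12577/(-31841) = -4*132*(7 + 132² + 114*132)/(113 + 132)/(-40095) - 12577/(-31841) = -4*132*(7 + 17424 + 15048)/245*(-1/40095) - 12577*(-1/31841) = -4*132*1/245*32479*(-1/40095) + 12577/31841 = -17148912/245*(-1/40095) + 12577/31841 = 519664/297675 + 12577/31841 = 20290479899/9478269675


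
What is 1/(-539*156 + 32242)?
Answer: -1/51842 ≈ -1.9289e-5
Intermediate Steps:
1/(-539*156 + 32242) = 1/(-84084 + 32242) = 1/(-51842) = -1/51842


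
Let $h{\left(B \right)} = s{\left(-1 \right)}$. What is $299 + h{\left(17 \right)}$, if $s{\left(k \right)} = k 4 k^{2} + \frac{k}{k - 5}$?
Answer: $\frac{1771}{6} \approx 295.17$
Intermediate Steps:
$s{\left(k \right)} = 4 k^{3} + \frac{k}{-5 + k}$
$h{\left(B \right)} = - \frac{23}{6}$ ($h{\left(B \right)} = \frac{-1 - 20 \left(-1\right)^{3} + 4 \left(-1\right)^{4}}{-5 - 1} = \frac{-1 - -20 + 4 \cdot 1}{-6} = - \frac{-1 + 20 + 4}{6} = \left(- \frac{1}{6}\right) 23 = - \frac{23}{6}$)
$299 + h{\left(17 \right)} = 299 - \frac{23}{6} = \frac{1771}{6}$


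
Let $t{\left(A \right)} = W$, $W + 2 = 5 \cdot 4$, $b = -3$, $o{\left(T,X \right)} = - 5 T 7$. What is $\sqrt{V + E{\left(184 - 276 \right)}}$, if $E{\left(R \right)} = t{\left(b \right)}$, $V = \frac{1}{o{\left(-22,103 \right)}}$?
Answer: $\frac{\sqrt{10672970}}{770} \approx 4.2428$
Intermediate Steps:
$o{\left(T,X \right)} = - 35 T$
$V = \frac{1}{770}$ ($V = \frac{1}{\left(-35\right) \left(-22\right)} = \frac{1}{770} \approx 0.0012987$)
$W = 18$ ($W = -2 + 5 \cdot 4 = -2 + 20 = 18$)
$t{\left(A \right)} = 18$
$E{\left(R \right)} = 18$
$\sqrt{V + E{\left(184 - 276 \right)}} = \sqrt{\frac{1}{770} + 18} = \sqrt{\frac{13861}{770}} = \frac{\sqrt{10672970}}{770}$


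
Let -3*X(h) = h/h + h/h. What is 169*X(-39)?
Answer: -338/3 ≈ -112.67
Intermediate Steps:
X(h) = -⅔ (X(h) = -(h/h + h/h)/3 = -(1 + 1)/3 = -⅓*2 = -⅔)
169*X(-39) = 169*(-⅔) = -338/3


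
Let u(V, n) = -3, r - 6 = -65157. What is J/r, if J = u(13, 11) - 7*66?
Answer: 155/21717 ≈ 0.0071373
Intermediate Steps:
r = -65151 (r = 6 - 65157 = -65151)
J = -465 (J = -3 - 7*66 = -3 - 462 = -465)
J/r = -465/(-65151) = -465*(-1/65151) = 155/21717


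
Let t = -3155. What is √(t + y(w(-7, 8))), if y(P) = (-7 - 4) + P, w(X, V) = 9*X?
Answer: I*√3229 ≈ 56.824*I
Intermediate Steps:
y(P) = -11 + P
√(t + y(w(-7, 8))) = √(-3155 + (-11 + 9*(-7))) = √(-3155 + (-11 - 63)) = √(-3155 - 74) = √(-3229) = I*√3229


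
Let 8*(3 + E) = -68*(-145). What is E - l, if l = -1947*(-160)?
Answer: -620581/2 ≈ -3.1029e+5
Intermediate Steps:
E = 2459/2 (E = -3 + (-68*(-145))/8 = -3 + (⅛)*9860 = -3 + 2465/2 = 2459/2 ≈ 1229.5)
l = 311520
E - l = 2459/2 - 1*311520 = 2459/2 - 311520 = -620581/2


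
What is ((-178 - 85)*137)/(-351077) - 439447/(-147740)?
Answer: 159602954359/51868115980 ≈ 3.0771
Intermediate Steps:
((-178 - 85)*137)/(-351077) - 439447/(-147740) = -263*137*(-1/351077) - 439447*(-1/147740) = -36031*(-1/351077) + 439447/147740 = 36031/351077 + 439447/147740 = 159602954359/51868115980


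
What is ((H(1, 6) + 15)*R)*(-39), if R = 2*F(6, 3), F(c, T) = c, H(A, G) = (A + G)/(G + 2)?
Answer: -14859/2 ≈ -7429.5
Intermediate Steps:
H(A, G) = (A + G)/(2 + G)
R = 12 (R = 2*6 = 12)
((H(1, 6) + 15)*R)*(-39) = (((1 + 6)/(2 + 6) + 15)*12)*(-39) = ((7/8 + 15)*12)*(-39) = ((127/8)*12)*(-39) = (381/2)*(-39) = -14859/2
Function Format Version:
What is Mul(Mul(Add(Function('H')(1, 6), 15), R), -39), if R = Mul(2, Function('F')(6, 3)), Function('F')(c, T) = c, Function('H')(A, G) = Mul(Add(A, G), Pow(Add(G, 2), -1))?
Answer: Rational(-14859, 2) ≈ -7429.5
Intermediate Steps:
Function('H')(A, G) = Mul(Pow(Add(2, G), -1), Add(A, G)) (Function('H')(A, G) = Mul(Add(A, G), Pow(Add(2, G), -1)) = Mul(Pow(Add(2, G), -1), Add(A, G)))
R = 12 (R = Mul(2, 6) = 12)
Mul(Mul(Add(Function('H')(1, 6), 15), R), -39) = Mul(Mul(Add(Mul(Pow(Add(2, 6), -1), Add(1, 6)), 15), 12), -39) = Mul(Mul(Add(Mul(Pow(8, -1), 7), 15), 12), -39) = Mul(Mul(Add(Mul(Rational(1, 8), 7), 15), 12), -39) = Mul(Mul(Add(Rational(7, 8), 15), 12), -39) = Mul(Mul(Rational(127, 8), 12), -39) = Mul(Rational(381, 2), -39) = Rational(-14859, 2)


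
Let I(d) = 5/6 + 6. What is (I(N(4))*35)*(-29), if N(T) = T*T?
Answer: -41615/6 ≈ -6935.8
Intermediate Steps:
N(T) = T²
I(d) = 41/6 (I(d) = 5*(⅙) + 6 = ⅚ + 6 = 41/6)
(I(N(4))*35)*(-29) = ((41/6)*35)*(-29) = (1435/6)*(-29) = -41615/6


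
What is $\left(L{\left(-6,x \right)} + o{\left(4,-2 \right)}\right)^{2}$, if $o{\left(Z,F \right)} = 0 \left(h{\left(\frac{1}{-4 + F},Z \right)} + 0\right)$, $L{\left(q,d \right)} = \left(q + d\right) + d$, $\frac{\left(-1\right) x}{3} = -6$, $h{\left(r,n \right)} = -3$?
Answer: $900$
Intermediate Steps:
$x = 18$ ($x = \left(-3\right) \left(-6\right) = 18$)
$L{\left(q,d \right)} = q + 2 d$ ($L{\left(q,d \right)} = \left(d + q\right) + d = q + 2 d$)
$o{\left(Z,F \right)} = 0$ ($o{\left(Z,F \right)} = 0 \left(-3 + 0\right) = 0 \left(-3\right) = 0$)
$\left(L{\left(-6,x \right)} + o{\left(4,-2 \right)}\right)^{2} = \left(\left(-6 + 2 \cdot 18\right) + 0\right)^{2} = \left(\left(-6 + 36\right) + 0\right)^{2} = \left(30 + 0\right)^{2} = 30^{2} = 900$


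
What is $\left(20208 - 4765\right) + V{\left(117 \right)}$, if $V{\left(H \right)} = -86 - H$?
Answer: $15240$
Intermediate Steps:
$\left(20208 - 4765\right) + V{\left(117 \right)} = \left(20208 - 4765\right) - 203 = 15443 - 203 = 15240$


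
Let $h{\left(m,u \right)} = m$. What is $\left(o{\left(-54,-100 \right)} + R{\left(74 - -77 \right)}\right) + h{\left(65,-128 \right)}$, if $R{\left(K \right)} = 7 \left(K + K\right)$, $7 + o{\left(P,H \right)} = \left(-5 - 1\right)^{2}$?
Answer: $2208$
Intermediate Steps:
$o{\left(P,H \right)} = 29$ ($o{\left(P,H \right)} = -7 + \left(-5 - 1\right)^{2} = -7 + \left(-6\right)^{2} = -7 + 36 = 29$)
$R{\left(K \right)} = 14 K$ ($R{\left(K \right)} = 7 \cdot 2 K = 14 K$)
$\left(o{\left(-54,-100 \right)} + R{\left(74 - -77 \right)}\right) + h{\left(65,-128 \right)} = \left(29 + 14 \left(74 - -77\right)\right) + 65 = \left(29 + 14 \left(74 + 77\right)\right) + 65 = \left(29 + 14 \cdot 151\right) + 65 = \left(29 + 2114\right) + 65 = 2143 + 65 = 2208$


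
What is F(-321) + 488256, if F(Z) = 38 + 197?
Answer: 488491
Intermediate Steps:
F(Z) = 235
F(-321) + 488256 = 235 + 488256 = 488491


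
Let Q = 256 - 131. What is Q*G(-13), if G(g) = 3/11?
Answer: 375/11 ≈ 34.091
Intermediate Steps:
G(g) = 3/11 (G(g) = 3*(1/11) = 3/11)
Q = 125
Q*G(-13) = 125*(3/11) = 375/11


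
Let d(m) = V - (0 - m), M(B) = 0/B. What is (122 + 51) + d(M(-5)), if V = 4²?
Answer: 189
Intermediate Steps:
M(B) = 0
V = 16
d(m) = 16 + m (d(m) = 16 - (0 - m) = 16 - (-1)*m = 16 + m)
(122 + 51) + d(M(-5)) = (122 + 51) + (16 + 0) = 173 + 16 = 189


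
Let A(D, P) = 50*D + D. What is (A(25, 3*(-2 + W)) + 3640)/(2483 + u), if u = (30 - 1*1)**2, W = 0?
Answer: 4915/3324 ≈ 1.4786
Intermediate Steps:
u = 841 (u = (30 - 1)**2 = 29**2 = 841)
A(D, P) = 51*D
(A(25, 3*(-2 + W)) + 3640)/(2483 + u) = (51*25 + 3640)/(2483 + 841) = (1275 + 3640)/3324 = 4915*(1/3324) = 4915/3324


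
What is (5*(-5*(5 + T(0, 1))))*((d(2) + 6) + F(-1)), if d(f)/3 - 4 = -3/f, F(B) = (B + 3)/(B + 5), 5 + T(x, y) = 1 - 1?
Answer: 0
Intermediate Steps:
T(x, y) = -5 (T(x, y) = -5 + (1 - 1) = -5 + 0 = -5)
F(B) = (3 + B)/(5 + B)
d(f) = 12 - 9/f (d(f) = 12 + 3*(-3/f) = 12 - 9/f)
(5*(-5*(5 + T(0, 1))))*((d(2) + 6) + F(-1)) = (5*(-5*(5 - 5)))*(((12 - 9/2) + 6) + (3 - 1)/(5 - 1)) = (5*(-5*0))*(((12 - 9*½) + 6) + 2/4) = (5*0)*(((12 - 9/2) + 6) + (¼)*2) = 0*((15/2 + 6) + ½) = 0*(27/2 + ½) = 0*14 = 0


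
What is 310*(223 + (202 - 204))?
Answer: 68510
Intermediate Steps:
310*(223 + (202 - 204)) = 310*(223 - 2) = 310*221 = 68510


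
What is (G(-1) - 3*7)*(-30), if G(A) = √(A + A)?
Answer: 630 - 30*I*√2 ≈ 630.0 - 42.426*I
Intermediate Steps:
G(A) = √2*√A (G(A) = √(2*A) = √2*√A)
(G(-1) - 3*7)*(-30) = (√2*√(-1) - 3*7)*(-30) = (√2*I - 21)*(-30) = (I*√2 - 21)*(-30) = (-21 + I*√2)*(-30) = 630 - 30*I*√2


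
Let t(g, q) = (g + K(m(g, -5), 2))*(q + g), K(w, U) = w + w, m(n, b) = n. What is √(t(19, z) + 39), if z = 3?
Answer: √1293 ≈ 35.958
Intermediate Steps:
K(w, U) = 2*w
t(g, q) = 3*g*(g + q) (t(g, q) = (g + 2*g)*(q + g) = (3*g)*(g + q) = 3*g*(g + q))
√(t(19, z) + 39) = √(3*19*(19 + 3) + 39) = √(3*19*22 + 39) = √(1254 + 39) = √1293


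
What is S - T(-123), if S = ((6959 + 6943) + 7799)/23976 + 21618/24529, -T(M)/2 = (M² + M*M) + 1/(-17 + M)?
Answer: 1245683033851483/20583755640 ≈ 60518.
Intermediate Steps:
T(M) = -4*M² - 2/(-17 + M) (T(M) = -2*((M² + M*M) + 1/(-17 + M)) = -2*((M² + M²) + 1/(-17 + M)) = -2*(2*M² + 1/(-17 + M)) = -2*(1/(-17 + M) + 2*M²) = -4*M² - 2/(-17 + M))
S = 1050616997/588107304 (S = (13902 + 7799)*(1/23976) + 21618*(1/24529) = 21701*(1/23976) + 21618/24529 = 21701/23976 + 21618/24529 = 1050616997/588107304 ≈ 1.7864)
S - T(-123) = 1050616997/588107304 - 2*(-1 - 2*(-123)³ + 34*(-123)²)/(-17 - 123) = 1050616997/588107304 - 2*(-1 - 2*(-1860867) + 34*15129)/(-140) = 1050616997/588107304 - 2*(-1)*(-1 + 3721734 + 514386)/140 = 1050616997/588107304 - 2*(-1)*4236119/140 = 1050616997/588107304 - 1*(-4236119/70) = 1050616997/588107304 + 4236119/70 = 1245683033851483/20583755640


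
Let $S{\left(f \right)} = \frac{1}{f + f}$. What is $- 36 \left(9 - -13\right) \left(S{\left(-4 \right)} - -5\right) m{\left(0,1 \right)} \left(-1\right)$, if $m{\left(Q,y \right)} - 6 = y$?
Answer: $27027$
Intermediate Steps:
$m{\left(Q,y \right)} = 6 + y$
$S{\left(f \right)} = \frac{1}{2 f}$
$- 36 \left(9 - -13\right) \left(S{\left(-4 \right)} - -5\right) m{\left(0,1 \right)} \left(-1\right) = - 36 \left(9 - -13\right) \left(\frac{1}{2 \left(-4\right)} - -5\right) \left(6 + 1\right) \left(-1\right) = - 36 \left(9 + 13\right) \left(\frac{1}{2} \left(- \frac{1}{4}\right) + 5\right) 7 \left(-1\right) = \left(-36\right) 22 \left(- \frac{1}{8} + 5\right) 7 \left(-1\right) = - 792 \cdot \frac{39}{8} \cdot 7 \left(-1\right) = - 792 \cdot \frac{273}{8} \left(-1\right) = \left(-792\right) \left(- \frac{273}{8}\right) = 27027$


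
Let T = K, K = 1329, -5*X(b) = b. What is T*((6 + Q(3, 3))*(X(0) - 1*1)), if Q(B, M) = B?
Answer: -11961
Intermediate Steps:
X(b) = -b/5
T = 1329
T*((6 + Q(3, 3))*(X(0) - 1*1)) = 1329*((6 + 3)*(-⅕*0 - 1*1)) = 1329*(9*(0 - 1)) = 1329*(9*(-1)) = 1329*(-9) = -11961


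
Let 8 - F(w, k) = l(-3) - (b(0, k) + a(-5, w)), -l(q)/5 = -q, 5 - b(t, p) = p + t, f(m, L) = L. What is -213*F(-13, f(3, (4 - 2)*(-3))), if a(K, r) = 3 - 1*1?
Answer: -7668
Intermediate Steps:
b(t, p) = 5 - p - t (b(t, p) = 5 - (p + t) = 5 + (-p - t) = 5 - p - t)
a(K, r) = 2 (a(K, r) = 3 - 1 = 2)
l(q) = 5*q (l(q) = -(-5)*q = 5*q)
F(w, k) = 30 - k (F(w, k) = 8 - (5*(-3) - ((5 - k - 1*0) + 2)) = 8 - (-15 - ((5 - k + 0) + 2)) = 8 - (-15 - ((5 - k) + 2)) = 8 - (-15 - (7 - k)) = 8 - (-15 + (-7 + k)) = 8 - (-22 + k) = 8 + (22 - k) = 30 - k)
-213*F(-13, f(3, (4 - 2)*(-3))) = -213*(30 - (4 - 2)*(-3)) = -213*(30 - 2*(-3)) = -213*(30 - 1*(-6)) = -213*(30 + 6) = -213*36 = -7668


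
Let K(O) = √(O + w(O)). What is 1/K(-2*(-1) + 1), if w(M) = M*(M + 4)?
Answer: √6/12 ≈ 0.20412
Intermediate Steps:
w(M) = M*(4 + M)
K(O) = √(O + O*(4 + O))
1/K(-2*(-1) + 1) = 1/(√((-2*(-1) + 1)*(5 + (-2*(-1) + 1)))) = 1/(√((2 + 1)*(5 + (2 + 1)))) = 1/(√(3*(5 + 3))) = 1/(√(3*8)) = 1/(√24) = 1/(2*√6) = √6/12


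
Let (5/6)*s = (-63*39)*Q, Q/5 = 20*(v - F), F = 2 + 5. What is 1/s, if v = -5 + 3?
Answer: 1/2653560 ≈ 3.7685e-7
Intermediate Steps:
v = -2
F = 7
Q = -900 (Q = 5*(20*(-2 - 1*7)) = 5*(20*(-2 - 7)) = 5*(20*(-9)) = 5*(-180) = -900)
s = 2653560 (s = 6*(-63*39*(-900))/5 = 6*(-2457*(-900))/5 = (6/5)*2211300 = 2653560)
1/s = 1/2653560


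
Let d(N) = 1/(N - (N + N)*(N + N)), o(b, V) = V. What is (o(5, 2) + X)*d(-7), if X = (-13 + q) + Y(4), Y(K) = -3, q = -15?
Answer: ⅐ ≈ 0.14286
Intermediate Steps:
X = -31 (X = (-13 - 15) - 3 = -28 - 3 = -31)
d(N) = 1/(N - 4*N²) (d(N) = 1/(N - 2*N*2*N) = 1/(N - 4*N²))
(o(5, 2) + X)*d(-7) = (2 - 31)*(-1/(-7*(-1 + 4*(-7)))) = -(-29)*(-1)/(7*(-1 - 28)) = -(-29)*(-1)/(7*(-29)) = -(-29)*(-1)*(-1)/(7*29) = -29*(-1/203) = ⅐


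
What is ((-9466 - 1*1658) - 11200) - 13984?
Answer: -36308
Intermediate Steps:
((-9466 - 1*1658) - 11200) - 13984 = ((-9466 - 1658) - 11200) - 13984 = (-11124 - 11200) - 13984 = -22324 - 13984 = -36308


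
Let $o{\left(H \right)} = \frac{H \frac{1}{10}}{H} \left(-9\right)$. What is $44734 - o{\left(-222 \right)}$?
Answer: $\frac{447349}{10} \approx 44735.0$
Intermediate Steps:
$o{\left(H \right)} = - \frac{9}{10}$ ($o{\left(H \right)} = \frac{H \frac{1}{10}}{H} \left(-9\right) = \frac{\frac{1}{10} H}{H} \left(-9\right) = \frac{1}{10} \left(-9\right) = - \frac{9}{10}$)
$44734 - o{\left(-222 \right)} = 44734 - - \frac{9}{10} = 44734 + \frac{9}{10} = \frac{447349}{10}$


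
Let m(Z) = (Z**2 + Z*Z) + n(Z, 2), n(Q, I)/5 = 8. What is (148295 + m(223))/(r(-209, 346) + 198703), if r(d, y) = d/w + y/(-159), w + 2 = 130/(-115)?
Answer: 945578088/758497115 ≈ 1.2466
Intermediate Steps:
n(Q, I) = 40 (n(Q, I) = 5*8 = 40)
m(Z) = 40 + 2*Z**2 (m(Z) = (Z**2 + Z*Z) + 40 = (Z**2 + Z**2) + 40 = 2*Z**2 + 40 = 40 + 2*Z**2)
w = -72/23 (w = -2 + 130/(-115) = -2 + 130*(-1/115) = -2 - 26/23 = -72/23 ≈ -3.1304)
r(d, y) = -23*d/72 - y/159 (r(d, y) = d/(-72/23) + y/(-159) = d*(-23/72) + y*(-1/159) = -23*d/72 - y/159)
(148295 + m(223))/(r(-209, 346) + 198703) = (148295 + (40 + 2*223**2))/((-23/72*(-209) - 1/159*346) + 198703) = (148295 + (40 + 2*49729))/((4807/72 - 346/159) + 198703) = (148295 + (40 + 99458))/(246467/3816 + 198703) = (148295 + 99498)/(758497115/3816) = 247793*(3816/758497115) = 945578088/758497115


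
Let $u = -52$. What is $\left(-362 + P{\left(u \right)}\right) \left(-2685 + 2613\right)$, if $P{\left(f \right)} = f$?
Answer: $29808$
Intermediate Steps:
$\left(-362 + P{\left(u \right)}\right) \left(-2685 + 2613\right) = \left(-362 - 52\right) \left(-2685 + 2613\right) = \left(-414\right) \left(-72\right) = 29808$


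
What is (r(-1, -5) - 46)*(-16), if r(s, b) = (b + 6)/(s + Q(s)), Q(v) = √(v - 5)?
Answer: 16*(46*√6 + 47*I)/(I + √6) ≈ 738.29 + 5.5988*I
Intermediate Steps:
Q(v) = √(-5 + v)
r(s, b) = (6 + b)/(s + √(-5 + s)) (r(s, b) = (b + 6)/(s + √(-5 + s)) = (6 + b)/(s + √(-5 + s)))
(r(-1, -5) - 46)*(-16) = ((6 - 5)/(-1 + √(-5 - 1)) - 46)*(-16) = (1/(-1 + √(-6)) - 46)*(-16) = (1/(-1 + I*√6) - 46)*(-16) = (-46 + 1/(-1 + I*√6))*(-16) = 736 - 16/(-1 + I*√6)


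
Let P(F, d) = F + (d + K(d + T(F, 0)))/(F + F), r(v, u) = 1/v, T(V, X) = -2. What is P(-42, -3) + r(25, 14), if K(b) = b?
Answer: -21979/525 ≈ -41.865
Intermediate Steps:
P(F, d) = F + (-2 + 2*d)/(2*F) (P(F, d) = F + (d + (d - 2))/(F + F) = F + (d + (-2 + d))/((2*F)) = F + (-2 + 2*d)*(1/(2*F)) = F + (-2 + 2*d)/(2*F))
P(-42, -3) + r(25, 14) = (-1 - 3 + (-42)**2)/(-42) + 1/25 = -(-1 - 3 + 1764)/42 + 1/25 = -1/42*1760 + 1/25 = -880/21 + 1/25 = -21979/525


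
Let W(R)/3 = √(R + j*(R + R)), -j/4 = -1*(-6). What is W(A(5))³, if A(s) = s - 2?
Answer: -3807*I*√141 ≈ -45206.0*I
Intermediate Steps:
j = -24 (j = -(-4)*(-6) = -4*6 = -24)
A(s) = -2 + s
W(R) = 3*√47*√(-R) (W(R) = 3*√(R - 24*(R + R)) = 3*√(R - 48*R) = 3*√(-47*R) = 3*(√47*√(-R)) = 3*√47*√(-R))
W(A(5))³ = (3*√47*√(-(-2 + 5)))³ = (3*√47*√(-1*3))³ = (3*√47*√(-3))³ = (3*√47*(I*√3))³ = (3*I*√141)³ = -3807*I*√141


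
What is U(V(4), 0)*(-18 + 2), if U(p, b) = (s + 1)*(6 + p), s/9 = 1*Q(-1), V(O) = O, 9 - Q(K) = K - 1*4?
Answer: -20320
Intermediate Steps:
Q(K) = 13 - K (Q(K) = 9 - (K - 1*4) = 9 - (K - 4) = 9 - (-4 + K) = 9 + (4 - K) = 13 - K)
s = 126 (s = 9*(1*(13 - 1*(-1))) = 9*(1*(13 + 1)) = 9*(1*14) = 9*14 = 126)
U(p, b) = 762 + 127*p (U(p, b) = (126 + 1)*(6 + p) = 127*(6 + p) = 762 + 127*p)
U(V(4), 0)*(-18 + 2) = (762 + 127*4)*(-18 + 2) = (762 + 508)*(-16) = 1270*(-16) = -20320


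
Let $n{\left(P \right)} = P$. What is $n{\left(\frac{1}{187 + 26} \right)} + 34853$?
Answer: $\frac{7423690}{213} \approx 34853.0$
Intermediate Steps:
$n{\left(\frac{1}{187 + 26} \right)} + 34853 = \frac{1}{187 + 26} + 34853 = \frac{1}{213} + 34853 = \frac{7423690}{213}$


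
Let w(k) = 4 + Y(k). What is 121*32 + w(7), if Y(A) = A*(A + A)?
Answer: 3974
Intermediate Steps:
Y(A) = 2*A**2 (Y(A) = A*(2*A) = 2*A**2)
w(k) = 4 + 2*k**2
121*32 + w(7) = 121*32 + (4 + 2*7**2) = 3872 + (4 + 2*49) = 3872 + (4 + 98) = 3872 + 102 = 3974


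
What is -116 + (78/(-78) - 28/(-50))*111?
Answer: -4121/25 ≈ -164.84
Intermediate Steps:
-116 + (78/(-78) - 28/(-50))*111 = -116 + (78*(-1/78) - 28*(-1/50))*111 = -116 + (-1 + 14/25)*111 = -116 - 11/25*111 = -116 - 1221/25 = -4121/25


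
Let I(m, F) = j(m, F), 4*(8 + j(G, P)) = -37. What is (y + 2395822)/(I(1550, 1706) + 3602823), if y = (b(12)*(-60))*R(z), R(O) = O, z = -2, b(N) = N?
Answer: 9589048/14411223 ≈ 0.66539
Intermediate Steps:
j(G, P) = -69/4 (j(G, P) = -8 + (1/4)*(-37) = -8 - 37/4 = -69/4)
I(m, F) = -69/4
y = 1440 (y = (12*(-60))*(-2) = -720*(-2) = 1440)
(y + 2395822)/(I(1550, 1706) + 3602823) = (1440 + 2395822)/(-69/4 + 3602823) = 2397262/(14411223/4) = 2397262*(4/14411223) = 9589048/14411223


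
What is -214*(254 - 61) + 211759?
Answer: 170457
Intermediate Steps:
-214*(254 - 61) + 211759 = -214*193 + 211759 = -41302 + 211759 = 170457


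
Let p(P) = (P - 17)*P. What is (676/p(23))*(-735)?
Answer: -82810/23 ≈ -3600.4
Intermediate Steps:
p(P) = P*(-17 + P) (p(P) = (-17 + P)*P = P*(-17 + P))
(676/p(23))*(-735) = (676/((23*(-17 + 23))))*(-735) = (676/((23*6)))*(-735) = (676/138)*(-735) = (676*(1/138))*(-735) = (338/69)*(-735) = -82810/23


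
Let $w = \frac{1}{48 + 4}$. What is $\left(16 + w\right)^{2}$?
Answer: $\frac{693889}{2704} \approx 256.62$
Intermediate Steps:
$w = \frac{1}{52} \approx 0.019231$
$\left(16 + w\right)^{2} = \left(16 + \frac{1}{52}\right)^{2} = \left(\frac{833}{52}\right)^{2} = \frac{693889}{2704}$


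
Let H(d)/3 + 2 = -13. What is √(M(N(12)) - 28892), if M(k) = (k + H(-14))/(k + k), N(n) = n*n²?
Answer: I*√66566046/48 ≈ 169.98*I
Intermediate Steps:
N(n) = n³
H(d) = -45 (H(d) = -6 + 3*(-13) = -6 - 39 = -45)
M(k) = (-45 + k)/(2*k) (M(k) = (k - 45)/(k + k) = (-45 + k)/((2*k)) = (-45 + k)*(1/(2*k)) = (-45 + k)/(2*k))
√(M(N(12)) - 28892) = √((-45 + 12³)/(2*(12³)) - 28892) = √((½)*(-45 + 1728)/1728 - 28892) = √((½)*(1/1728)*1683 - 28892) = √(187/384 - 28892) = √(-11094341/384) = I*√66566046/48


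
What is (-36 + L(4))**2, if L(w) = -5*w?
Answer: 3136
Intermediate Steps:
(-36 + L(4))**2 = (-36 - 5*4)**2 = (-36 - 20)**2 = (-56)**2 = 3136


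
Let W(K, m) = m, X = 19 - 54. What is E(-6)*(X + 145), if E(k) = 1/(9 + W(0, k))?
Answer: 110/3 ≈ 36.667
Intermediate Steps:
X = -35
E(k) = 1/(9 + k)
E(-6)*(X + 145) = (-35 + 145)/(9 - 6) = 110/3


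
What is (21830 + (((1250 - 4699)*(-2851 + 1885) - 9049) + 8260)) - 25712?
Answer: 3327063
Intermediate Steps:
(21830 + (((1250 - 4699)*(-2851 + 1885) - 9049) + 8260)) - 25712 = (21830 + ((-3449*(-966) - 9049) + 8260)) - 25712 = (21830 + ((3331734 - 9049) + 8260)) - 25712 = (21830 + (3322685 + 8260)) - 25712 = (21830 + 3330945) - 25712 = 3352775 - 25712 = 3327063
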